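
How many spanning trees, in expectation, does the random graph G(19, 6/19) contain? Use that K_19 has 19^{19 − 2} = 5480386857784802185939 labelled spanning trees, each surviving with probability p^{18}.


K_19 has 19^{19 − 2} = 5480386857784802185939 labelled spanning trees.
For each such spanning tree H, let X_H = 1 if all 18 edges of H are present in G. Then P[X_H = 1] = p^{18} = (6/19)^{18} = 101559956668416/104127350297911241532841.
By linearity: E[X] = Σ_H E[X_H] = 5480386857784802185939 · p^{18} = 5480386857784802185939 · 101559956668416/104127350297911241532841 = 101559956668416/19.
Numerically: E[X] ≈ 5.345e+12.

E[X] = 5480386857784802185939 · (6/19)^{18} = 101559956668416/19 ≈ 5.345e+12.


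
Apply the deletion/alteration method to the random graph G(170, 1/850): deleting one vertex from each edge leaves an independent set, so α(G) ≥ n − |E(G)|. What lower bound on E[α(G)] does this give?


E[|E(G)|] = C(170, 2)·p = 14365 · (1/850) = 169/10.
E[α(G)] ≥ n − E[|E(G)|] = 170 − 169/10 = 1531/10.
Numerically: ≈ 153.1000.
(This is only a lower bound; the true E[α(G)] may be larger.)

E[α(G)] ≥ 1531/10 ≈ 153.1000.


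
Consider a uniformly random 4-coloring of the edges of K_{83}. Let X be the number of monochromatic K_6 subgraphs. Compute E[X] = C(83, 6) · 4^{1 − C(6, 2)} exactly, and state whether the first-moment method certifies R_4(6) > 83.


E[X] = C(83, 6) · 4^{1 − 15} = 377447148 · 4^{−14} = 377447148/268435456.
As a reduced fraction: E[X] = 94361787/67108864 ≈ 1.406.
Is E[X] < 1? NO.
Since E[X] ≥ 1, the first-moment bound is inconclusive at n = 83; it does NOT by itself certify R_4(6) > 83.

E[X] = 94361787/67108864 ≈ 1.406; E[X] ≥ 1; first-moment method inconclusive here.


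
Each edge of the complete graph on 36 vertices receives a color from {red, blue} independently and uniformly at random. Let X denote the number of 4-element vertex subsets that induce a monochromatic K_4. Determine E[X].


Let X = Σ_S X_S over the C(36, 4) = 58905 subsets S of size 4, where X_S = 1 if the K_4 on S is monochromatic.
For a fixed S, the K_4 on S has C(4, 2) = 6 edges. P[all 6 edges red] = (1/2)^6, and likewise for blue, so P[monochromatic] = 2·(1/2)^6 = 2^{1 − 6} = 1/32.
By linearity: E[X] = C(36, 4) · 2^{1 − 6} = 58905 · 1/32 = 58905/32.
Numerically: E[X] ≈ 1840.781250.

E[X] = C(36,4)·2^(1−C(4,2)) = 58905/32 ≈ 1840.781250.


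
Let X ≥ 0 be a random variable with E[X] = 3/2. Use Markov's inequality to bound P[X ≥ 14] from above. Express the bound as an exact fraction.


μ = E[X] = 3/2, a = 14.
Markov: P[X ≥ 14] ≤ μ/a = (3/2)/14 = 3/28.
Numerically: ≈ 0.107143.
(Since a = 14 > μ = 1.500000, the bound 3/28 is < 1 and informative.)

P[X ≥ 14] ≤ 3/28 ≈ 0.107143.


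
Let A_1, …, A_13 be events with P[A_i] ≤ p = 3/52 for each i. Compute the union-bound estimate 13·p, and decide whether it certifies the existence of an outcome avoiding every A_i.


Union bound: P[∪_{i=1}^{13} A_i] ≤ Σ_i P[A_i] ≤ 13·p = 13·(3/52) = 3/4.
Numerically: 3/4 ≈ 0.7500000.
Is 3/4 < 1? YES.
Since P[∪ A_i] ≤ 3/4 < 1, the complement has P[∩ A_i^c] ≥ 1 − 3/4 = 1/4 > 0, so some outcome avoids every A_i.

13·p = 3/4 ≈ 0.7500000; existence CERTIFIED by the union bound.


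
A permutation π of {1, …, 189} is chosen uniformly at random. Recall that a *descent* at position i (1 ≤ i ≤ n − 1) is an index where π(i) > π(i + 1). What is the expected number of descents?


Write X = Σ X_I over i = 1, …, 188, with X_I the indicator of one descent.
There are 188 indicators.
For each fixed i, the pair (π(i), π(i+1)) is a uniformly random ordered pair of distinct values from {1, …, 189}; by symmetry P[π(i) > π(i+1)] = 1/2.
By linearity: E[X] = 188 · (1/2) = (189 − 1) · (1/2) = 94 ≈ 94.0000.

E[X] = 94 = 94.0000.


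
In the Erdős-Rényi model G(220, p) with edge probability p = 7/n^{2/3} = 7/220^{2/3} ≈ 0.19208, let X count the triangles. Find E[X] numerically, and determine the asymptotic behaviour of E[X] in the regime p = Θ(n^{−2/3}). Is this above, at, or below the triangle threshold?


Number of potential triangles: C(220, 3) = 1750540.
Each occurs with probability p³ ≈ (0.19208)³ ≈ 7.0867769e-03.
By linearity: E[X] = C(220, 3)·p³ ≈ 1750540 · 7.0867769e-03 ≈ 12405.68636.
Since α = 2/3 < 1, p = c/n^{2/3} ≫ 1/n is above the triangle threshold p ~ 1/n. Asymptotically E[X] ~ (c³/6)·n^{3(1−α)} = (7³/6)·n^{1} → ∞; triangles are abundant w.h.p.

E[X] ≈ 12405.68636; in regime p = Θ(1/n^{2/3}) E[X] diverges (above the triangle threshold p ~ 1/n).


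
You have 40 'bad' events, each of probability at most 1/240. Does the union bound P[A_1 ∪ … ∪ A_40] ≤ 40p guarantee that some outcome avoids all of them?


Union bound: P[∪_{i=1}^{40} A_i] ≤ Σ_i P[A_i] ≤ 40·p = 40·(1/240) = 1/6.
Numerically: 1/6 ≈ 0.166667.
Is 1/6 < 1? YES.
Since P[∪ A_i] ≤ 1/6 < 1, the complement has P[∩ A_i^c] ≥ 1 − 1/6 = 5/6 > 0, so some outcome avoids every A_i.

40·p = 1/6 ≈ 0.166667; existence CERTIFIED by the union bound.


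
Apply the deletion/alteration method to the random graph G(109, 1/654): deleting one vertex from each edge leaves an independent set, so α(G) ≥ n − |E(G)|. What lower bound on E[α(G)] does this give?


E[|E(G)|] = C(109, 2)·p = 5886 · (1/654) = 9.
E[α(G)] ≥ n − E[|E(G)|] = 109 − 9 = 100.
Numerically: ≈ 100.000000.
(This is only a lower bound; the true E[α(G)] may be larger.)

E[α(G)] ≥ 100 ≈ 100.000000.


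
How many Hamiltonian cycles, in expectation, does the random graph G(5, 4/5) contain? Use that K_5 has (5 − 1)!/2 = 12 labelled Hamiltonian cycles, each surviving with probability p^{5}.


K_5 has (5 − 1)!/2 = 12 labelled Hamiltonian cycles.
For each such Hamiltonian cycle H, let X_H = 1 if all 5 edges of H are present in G. Then P[X_H = 1] = p^{5} = (4/5)^{5} = 1024/3125.
Summing the indicators: E[X] = Σ_H E[X_H] = 12 · p^{5} = 12 · 1024/3125 = 12288/3125.
Numerically: E[X] ≈ 3.9322.

E[X] = 12 · (4/5)^{5} = 12288/3125 ≈ 3.9322.


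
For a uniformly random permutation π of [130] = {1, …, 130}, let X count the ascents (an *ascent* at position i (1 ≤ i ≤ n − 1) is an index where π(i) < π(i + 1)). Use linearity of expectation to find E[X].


Write X = Σ X_I over i = 1, …, 129, with X_I the indicator of one ascent.
There are 129 indicators.
For each fixed i, the pair (π(i), π(i+1)) is a uniformly random ordered pair of distinct values from {1, …, 130}; by symmetry P[π(i) < π(i+1)] = 1/2.
By linearity: E[X] = 129 · (1/2) = (130 − 1) · (1/2) = 129/2 ≈ 64.50000.

E[X] = 129/2 = 64.50000.


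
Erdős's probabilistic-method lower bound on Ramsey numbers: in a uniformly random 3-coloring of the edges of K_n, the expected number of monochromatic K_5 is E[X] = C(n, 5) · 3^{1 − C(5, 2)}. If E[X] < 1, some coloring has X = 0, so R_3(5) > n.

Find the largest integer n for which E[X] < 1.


We need C(n, 5) · 3^{1 − 10} < 1, i.e. C(n, 5) < 3^{10 − 1} = 19683.
Check values of n near the boundary:
  n = 15: C(15, 5) = 3003; 3003 < 19683? YES
  n = 16: C(16, 5) = 4368; 4368 < 19683? YES
  n = 17: C(17, 5) = 6188; 6188 < 19683? YES
  n = 18: C(18, 5) = 8568; 8568 < 19683? YES
  n = 19: C(19, 5) = 11628; 11628 < 19683? YES
  n = 20: C(20, 5) = 15504; 15504 < 19683? YES
  n = 21: C(21, 5) = 20349; 20349 < 19683? NO
The largest n with C(n, 5) < 19683 is n = 20 (where E[X] = 5168/6561 ≈ 0.788). Hence R_3(5) > 20, i.e. R_3(5) ≥ 21.

Largest n = 20; hence R_3(5) > 20.


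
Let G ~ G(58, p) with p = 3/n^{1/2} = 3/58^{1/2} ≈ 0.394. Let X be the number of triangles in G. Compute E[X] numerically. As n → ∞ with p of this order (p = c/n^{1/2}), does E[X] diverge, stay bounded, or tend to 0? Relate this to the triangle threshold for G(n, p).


Number of potential triangles: C(58, 3) = 30856.
Each occurs with probability p³ ≈ (0.394)³ ≈ 6.11254e-02.
By linearity: E[X] = C(58, 3)·p³ ≈ 30856 · 6.11254e-02 ≈ 1886.086.
Since α = 1/2 < 1, p = c/n^{1/2} ≫ 1/n is above the triangle threshold p ~ 1/n. Asymptotically E[X] ~ (c³/6)·n^{3(1−α)} = (3³/6)·n^{1.5} → ∞; triangles are abundant w.h.p.

E[X] ≈ 1886.086; in regime p = Θ(1/n^{1/2}) E[X] diverges (above the triangle threshold p ~ 1/n).


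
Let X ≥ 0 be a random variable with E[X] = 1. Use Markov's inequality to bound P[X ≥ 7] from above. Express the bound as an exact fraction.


μ = E[X] = 1, a = 7.
Markov: P[X ≥ 7] ≤ μ/a = (1)/7 = 1/7.
Numerically: ≈ 0.14286.
(Since a = 7 > μ = 1.00000, the bound 1/7 is < 1 and informative.)

P[X ≥ 7] ≤ 1/7 ≈ 0.14286.


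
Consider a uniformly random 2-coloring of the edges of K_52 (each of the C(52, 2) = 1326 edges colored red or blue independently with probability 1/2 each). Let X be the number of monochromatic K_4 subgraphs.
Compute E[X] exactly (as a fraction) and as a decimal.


Let X = Σ_S X_S over the C(52, 4) = 270725 subsets S of size 4, where X_S = 1 if the K_4 on S is monochromatic.
For a fixed S, the K_4 on S has C(4, 2) = 6 edges. P[all 6 edges red] = (1/2)^6, and likewise for blue, so P[monochromatic] = 2·(1/2)^6 = 2^{1 − 6} = 1/32.
By linearity: E[X] = C(52, 4) · 2^{1 − 6} = 270725 · 1/32 = 270725/32.
Numerically: E[X] ≈ 8460.15625.

E[X] = C(52,4)·2^(1−C(4,2)) = 270725/32 ≈ 8460.15625.


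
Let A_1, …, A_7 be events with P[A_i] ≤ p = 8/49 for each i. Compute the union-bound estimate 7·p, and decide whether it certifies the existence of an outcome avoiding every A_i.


Union bound: P[∪_{i=1}^{7} A_i] ≤ Σ_i P[A_i] ≤ 7·p = 7·(8/49) = 8/7.
Numerically: 8/7 ≈ 1.1428571.
Is 8/7 < 1? NO.
Since the bound 8/7 is ≥ 1, the union bound is uninformative here; it does NOT by itself certify existence.

7·p = 8/7 ≈ 1.1428571; existence NOT certified by the union bound.


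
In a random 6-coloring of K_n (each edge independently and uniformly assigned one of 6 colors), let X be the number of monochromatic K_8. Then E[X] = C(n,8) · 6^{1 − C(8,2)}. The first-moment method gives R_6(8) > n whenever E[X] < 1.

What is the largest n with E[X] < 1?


We need C(n, 8) · 6^{1 − 28} < 1, i.e. C(n, 8) < 6^{28 − 1} = 1023490369077469249536.
Check values of n near the boundary:
  n = 1594: C(1594, 8) = 1015652773590544255167; 1015652773590544255167 < 1023490369077469249536? YES
  n = 1595: C(1595, 8) = 1020772636343363633895; 1020772636343363633895 < 1023490369077469249536? YES
  n = 1596: C(1596, 8) = 1025915067760710553965; 1025915067760710553965 < 1023490369077469249536? NO
  n = 1597: C(1597, 8) = 1031080153060953275445; 1031080153060953275445 < 1023490369077469249536? NO
  n = 1598: C(1598, 8) = 1036267977730442348529; 1036267977730442348529 < 1023490369077469249536? NO
The largest n with C(n, 8) < 1023490369077469249536 is n = 1595 (where E[X] = 113419181815929292655/113721152119718805504 ≈ 0.9973). Hence R_6(8) > 1595, i.e. R_6(8) ≥ 1596.

Largest n = 1595; hence R_6(8) > 1595.


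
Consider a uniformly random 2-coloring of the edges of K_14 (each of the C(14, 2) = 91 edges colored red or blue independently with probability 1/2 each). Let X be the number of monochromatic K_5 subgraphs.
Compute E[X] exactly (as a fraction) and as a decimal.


Let X = Σ_S X_S over the C(14, 5) = 2002 subsets S of size 5, where X_S = 1 if the K_5 on S is monochromatic.
For a fixed S, the K_5 on S has C(5, 2) = 10 edges. P[all 10 edges red] = (1/2)^10, and likewise for blue, so P[monochromatic] = 2·(1/2)^10 = 2^{1 − 10} = 1/512.
Summing: E[X] = C(14, 5) · 2^{1 − 10} = 2002 · 1/512 = 1001/256.
Numerically: E[X] ≈ 3.91016.

E[X] = C(14,5)·2^(1−C(5,2)) = 1001/256 ≈ 3.91016.


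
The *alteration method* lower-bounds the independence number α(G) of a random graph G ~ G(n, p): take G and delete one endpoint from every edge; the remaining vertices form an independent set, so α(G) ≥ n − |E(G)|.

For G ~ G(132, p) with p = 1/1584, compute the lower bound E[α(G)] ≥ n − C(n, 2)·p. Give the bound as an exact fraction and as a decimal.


E[|E(G)|] = C(132, 2)·p = 8646 · (1/1584) = 131/24.
E[α(G)] ≥ n − E[|E(G)|] = 132 − 131/24 = 3037/24.
Numerically: ≈ 126.5417.
(This is only a lower bound; the true E[α(G)] may be larger.)

E[α(G)] ≥ 3037/24 ≈ 126.5417.


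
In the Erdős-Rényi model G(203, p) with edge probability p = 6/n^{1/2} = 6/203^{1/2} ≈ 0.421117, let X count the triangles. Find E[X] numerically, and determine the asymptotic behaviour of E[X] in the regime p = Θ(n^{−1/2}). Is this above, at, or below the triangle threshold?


Number of potential triangles: C(203, 3) = 1373701.
Each occurs with probability p³ ≈ (0.421117)³ ≈ 7.46809260e-02.
By linearity: E[X] = C(203, 3)·p³ ≈ 1373701 · 7.46809260e-02 ≈ 102589.262721.
Since α = 1/2 < 1, p = c/n^{1/2} ≫ 1/n is above the triangle threshold p ~ 1/n. Asymptotically E[X] ~ (c³/6)·n^{3(1−α)} = (6³/6)·n^{1.5} → ∞; triangles are abundant w.h.p.

E[X] ≈ 102589.262721; in regime p = Θ(1/n^{1/2}) E[X] diverges (above the triangle threshold p ~ 1/n).


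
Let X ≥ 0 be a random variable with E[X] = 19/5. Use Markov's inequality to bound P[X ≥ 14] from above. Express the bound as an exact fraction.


μ = E[X] = 19/5, a = 14.
Markov: P[X ≥ 14] ≤ μ/a = (19/5)/14 = 19/70.
Numerically: ≈ 0.27143.
(Since a = 14 > μ = 3.80000, the bound 19/70 is < 1 and informative.)

P[X ≥ 14] ≤ 19/70 ≈ 0.27143.


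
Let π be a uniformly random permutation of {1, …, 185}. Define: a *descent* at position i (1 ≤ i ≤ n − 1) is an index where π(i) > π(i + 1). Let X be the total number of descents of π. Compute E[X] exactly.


Write X = Σ X_I over i = 1, …, 184, with X_I the indicator of one descent.
There are 184 indicators.
For each fixed i, the pair (π(i), π(i+1)) is a uniformly random ordered pair of distinct values from {1, …, 185}; by symmetry P[π(i) > π(i+1)] = 1/2.
By linearity: E[X] = 184 · (1/2) = (185 − 1) · (1/2) = 92 ≈ 92.0000.

E[X] = 92 = 92.0000.


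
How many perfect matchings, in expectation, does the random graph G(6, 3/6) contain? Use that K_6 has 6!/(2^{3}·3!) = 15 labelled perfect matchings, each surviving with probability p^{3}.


K_6 has 6!/(2^{3}·3!) = 15 labelled perfect matchings.
For each such perfect matching H, let X_H = 1 if all 3 edges of H are present in G. Then P[X_H = 1] = p^{3} = (1/2)^{3} = 1/8.
By linearity: E[X] = Σ_H E[X_H] = 15 · p^{3} = 15 · 1/8 = 15/8.
Numerically: E[X] ≈ 1.875.

E[X] = 15 · (1/2)^{3} = 15/8 ≈ 1.875.


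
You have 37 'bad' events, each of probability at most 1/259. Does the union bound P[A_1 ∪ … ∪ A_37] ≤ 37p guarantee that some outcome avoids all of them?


Union bound: P[∪_{i=1}^{37} A_i] ≤ Σ_i P[A_i] ≤ 37·p = 37·(1/259) = 1/7.
Numerically: 1/7 ≈ 0.1428571.
Is 1/7 < 1? YES.
Since P[∪ A_i] ≤ 1/7 < 1, the complement has P[∩ A_i^c] ≥ 1 − 1/7 = 6/7 > 0, so some outcome avoids every A_i.

37·p = 1/7 ≈ 0.1428571; existence CERTIFIED by the union bound.


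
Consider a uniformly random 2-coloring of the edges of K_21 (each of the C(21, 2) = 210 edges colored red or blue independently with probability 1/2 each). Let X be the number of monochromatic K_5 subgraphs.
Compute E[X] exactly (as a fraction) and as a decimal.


Let X = Σ_S X_S over the C(21, 5) = 20349 subsets S of size 5, where X_S = 1 if the K_5 on S is monochromatic.
For a fixed S, the K_5 on S has C(5, 2) = 10 edges. P[all 10 edges red] = (1/2)^10, and likewise for blue, so P[monochromatic] = 2·(1/2)^10 = 2^{1 − 10} = 1/512.
By linearity: E[X] = C(21, 5) · 2^{1 − 10} = 20349 · 1/512 = 20349/512.
Numerically: E[X] ≈ 39.7441.

E[X] = C(21,5)·2^(1−C(5,2)) = 20349/512 ≈ 39.7441.


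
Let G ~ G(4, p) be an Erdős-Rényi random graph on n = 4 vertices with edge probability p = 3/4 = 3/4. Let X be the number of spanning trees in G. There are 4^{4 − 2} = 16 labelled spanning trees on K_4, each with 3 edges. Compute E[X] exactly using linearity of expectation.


K_4 has 4^{4 − 2} = 16 labelled spanning trees.
For each such spanning tree H, let X_H = 1 if all 3 edges of H are present in G. Then P[X_H = 1] = p^{3} = (3/4)^{3} = 27/64.
By linearity of expectation: E[X] = Σ_H E[X_H] = 16 · p^{3} = 16 · 27/64 = 27/4.
Numerically: E[X] ≈ 6.75.

E[X] = 16 · (3/4)^{3} = 27/4 ≈ 6.75.


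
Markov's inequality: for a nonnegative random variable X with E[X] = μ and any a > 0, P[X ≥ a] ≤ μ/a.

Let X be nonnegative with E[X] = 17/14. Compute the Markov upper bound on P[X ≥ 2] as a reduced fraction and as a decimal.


μ = E[X] = 17/14, a = 2.
Markov: P[X ≥ 2] ≤ μ/a = (17/14)/2 = 17/28.
Numerically: ≈ 0.6071.
(Since a = 2 > μ = 1.2143, the bound 17/28 is < 1 and informative.)

P[X ≥ 2] ≤ 17/28 ≈ 0.6071.


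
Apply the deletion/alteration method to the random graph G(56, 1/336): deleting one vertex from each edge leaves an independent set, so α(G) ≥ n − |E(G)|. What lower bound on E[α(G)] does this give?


E[|E(G)|] = C(56, 2)·p = 1540 · (1/336) = 55/12.
E[α(G)] ≥ n − E[|E(G)|] = 56 − 55/12 = 617/12.
Numerically: ≈ 51.417.
(This is only a lower bound; the true E[α(G)] may be larger.)

E[α(G)] ≥ 617/12 ≈ 51.417.


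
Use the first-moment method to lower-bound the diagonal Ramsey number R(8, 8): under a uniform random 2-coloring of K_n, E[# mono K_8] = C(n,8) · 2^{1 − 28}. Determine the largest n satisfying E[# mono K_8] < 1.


We need C(n, 8) · 2^{1 − 28} < 1, i.e. C(n, 8) < 2^{28 − 1} = 134217728.
Check values of n near the boundary:
  n = 37: C(37, 8) = 38608020; 38608020 < 134217728? YES
  n = 38: C(38, 8) = 48903492; 48903492 < 134217728? YES
  n = 39: C(39, 8) = 61523748; 61523748 < 134217728? YES
  n = 40: C(40, 8) = 76904685; 76904685 < 134217728? YES
  n = 41: C(41, 8) = 95548245; 95548245 < 134217728? YES
  n = 42: C(42, 8) = 118030185; 118030185 < 134217728? YES
  n = 43: C(43, 8) = 145008513; 145008513 < 134217728? NO
  n = 44: C(44, 8) = 177232627; 177232627 < 134217728? NO
The largest n with C(n, 8) < 134217728 is n = 42 (where E[X] = 118030185/134217728 ≈ 0.879). Hence R(8, 8) > 42, i.e. R(8, 8) ≥ 43.

Largest n = 42; hence R(8, 8) > 42.


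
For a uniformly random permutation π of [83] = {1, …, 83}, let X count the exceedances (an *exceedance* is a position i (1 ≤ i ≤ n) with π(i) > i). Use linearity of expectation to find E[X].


Write X = Σ_{i=1}^{83} X_i, where X_i = 1_{π(i) > i}.
For each fixed i, π(i) is uniform over {1, …, 83} (marginal of a uniform permutation), so P[π(i) > i] = (n − i)/n. Summing: Σ_{i=1}^{83} (n − i)/n = (0 + 1 + … + 82)/83 = 83(83 − 1)/(2·83) = (83 − 1)/2.
Hence E[X] = Σ_{i=1}^{83} (83 − i)/83 = 41 ≈ 41.000.

E[X] = 41 = 41.000.


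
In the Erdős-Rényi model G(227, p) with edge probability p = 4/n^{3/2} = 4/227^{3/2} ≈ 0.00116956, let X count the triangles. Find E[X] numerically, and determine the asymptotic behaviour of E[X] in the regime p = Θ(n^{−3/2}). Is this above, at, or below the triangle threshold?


Number of potential triangles: C(227, 3) = 1923825.
Each occurs with probability p³ ≈ (0.00116956)³ ≈ 1.59979235e-09.
By linearity: E[X] = C(227, 3)·p³ ≈ 1923825 · 1.59979235e-09 ≈ 0.003078.
Since α = 3/2 > 1, p = c/n^{3/2} = o(1/n) is below the triangle threshold p ~ 1/n. Asymptotically E[X] ~ (c³/6)·n^{3(1−α)} = (4³/6)·n^{-1.5} → 0, so by Markov's inequality G has no triangles w.h.p.

E[X] ≈ 0.003078; in regime p = Θ(1/n^{3/2}) E[X] tends to 0 (below the triangle threshold p ~ 1/n).


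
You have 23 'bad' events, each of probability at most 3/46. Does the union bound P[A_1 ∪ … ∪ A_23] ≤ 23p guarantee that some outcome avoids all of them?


Union bound: P[∪_{i=1}^{23} A_i] ≤ Σ_i P[A_i] ≤ 23·p = 23·(3/46) = 3/2.
Numerically: 3/2 ≈ 1.5000.
Is 3/2 < 1? NO.
Since the bound 3/2 is ≥ 1, the union bound is uninformative here; it does NOT by itself certify existence.

23·p = 3/2 ≈ 1.5000; existence NOT certified by the union bound.


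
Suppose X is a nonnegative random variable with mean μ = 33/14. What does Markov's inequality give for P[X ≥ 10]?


μ = E[X] = 33/14, a = 10.
Markov: P[X ≥ 10] ≤ μ/a = (33/14)/10 = 33/140.
Numerically: ≈ 0.236.
(Since a = 10 > μ = 2.357, the bound 33/140 is < 1 and informative.)

P[X ≥ 10] ≤ 33/140 ≈ 0.236.


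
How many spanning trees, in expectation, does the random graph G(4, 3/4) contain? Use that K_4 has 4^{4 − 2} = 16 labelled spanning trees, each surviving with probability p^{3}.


K_4 has 4^{4 − 2} = 16 labelled spanning trees.
For each such spanning tree H, let X_H = 1 if all 3 edges of H are present in G. Then P[X_H = 1] = p^{3} = (3/4)^{3} = 27/64.
By linearity of expectation: E[X] = Σ_H E[X_H] = 16 · p^{3} = 16 · 27/64 = 27/4.
Numerically: E[X] ≈ 6.75.

E[X] = 16 · (3/4)^{3} = 27/4 ≈ 6.75.


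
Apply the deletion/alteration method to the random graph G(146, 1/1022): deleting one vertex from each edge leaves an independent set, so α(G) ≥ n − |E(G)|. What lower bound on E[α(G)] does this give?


E[|E(G)|] = C(146, 2)·p = 10585 · (1/1022) = 145/14.
E[α(G)] ≥ n − E[|E(G)|] = 146 − 145/14 = 1899/14.
Numerically: ≈ 135.6429.
(This is only a lower bound; the true E[α(G)] may be larger.)

E[α(G)] ≥ 1899/14 ≈ 135.6429.


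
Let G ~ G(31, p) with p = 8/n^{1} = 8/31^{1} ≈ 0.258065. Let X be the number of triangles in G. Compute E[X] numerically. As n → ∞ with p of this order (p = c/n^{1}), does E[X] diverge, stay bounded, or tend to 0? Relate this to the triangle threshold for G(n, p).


Number of potential triangles: C(31, 3) = 4495.
Each occurs with probability p³ ≈ (0.258065)³ ≈ 1.71863986e-02.
By linearity: E[X] = C(31, 3)·p³ ≈ 4495 · 1.71863986e-02 ≈ 77.252862.
Here α = 1, so p = 8/n is exactly at the triangle threshold p ~ 1/n. Asymptotically E[X] → c³/6 = 8³/6 = 256/3 ≈ 85.333333, a bounded constant. In this regime the triangle count is asymptotically Poisson(c³/6).

E[X] ≈ 77.252862; in regime p = Θ(1/n^{1}) E[X] stays bounded (at the triangle threshold p ~ 1/n).


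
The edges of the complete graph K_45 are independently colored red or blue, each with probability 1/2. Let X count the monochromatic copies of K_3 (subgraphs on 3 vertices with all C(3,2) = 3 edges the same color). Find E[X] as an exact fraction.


Let X = Σ_S X_S over the C(45, 3) = 14190 subsets S of size 3, where X_S = 1 if the K_3 on S is monochromatic.
For a fixed S, the K_3 on S has C(3, 2) = 3 edges. P[all 3 edges red] = (1/2)^3, and likewise for blue, so P[monochromatic] = 2·(1/2)^3 = 2^{1 − 3} = 1/4.
By linearity: E[X] = C(45, 3) · 2^{1 − 3} = 14190 · 1/4 = 7095/2.
Numerically: E[X] ≈ 3547.500000.

E[X] = C(45,3)·2^(1−C(3,2)) = 7095/2 ≈ 3547.500000.


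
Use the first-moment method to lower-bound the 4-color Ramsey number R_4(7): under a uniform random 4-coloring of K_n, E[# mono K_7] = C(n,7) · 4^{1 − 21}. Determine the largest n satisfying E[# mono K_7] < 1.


We need C(n, 7) · 4^{1 − 21} < 1, i.e. C(n, 7) < 4^{21 − 1} = 1099511627776.
Check values of n near the boundary:
  n = 174: C(174, 7) = 847879782984; 847879782984 < 1099511627776? YES
  n = 175: C(175, 7) = 883208107275; 883208107275 < 1099511627776? YES
  n = 176: C(176, 7) = 919790691600; 919790691600 < 1099511627776? YES
  n = 177: C(177, 7) = 957664425960; 957664425960 < 1099511627776? YES
  n = 178: C(178, 7) = 996867063280; 996867063280 < 1099511627776? YES
  n = 179: C(179, 7) = 1037437234460; 1037437234460 < 1099511627776? YES
  n = 180: C(180, 7) = 1079414463600; 1079414463600 < 1099511627776? YES
  n = 181: C(181, 7) = 1122839183400; 1122839183400 < 1099511627776? NO
  n = 182: C(182, 7) = 1167752750736; 1167752750736 < 1099511627776? NO
The largest n with C(n, 7) < 1099511627776 is n = 180 (where E[X] = 67463403975/68719476736 ≈ 0.98172). Hence R_4(7) > 180, i.e. R_4(7) ≥ 181.

Largest n = 180; hence R_4(7) > 180.


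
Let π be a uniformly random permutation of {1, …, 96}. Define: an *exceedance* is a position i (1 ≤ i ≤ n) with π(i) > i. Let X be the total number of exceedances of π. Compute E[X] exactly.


Write X = Σ_{i=1}^{96} X_i, where X_i = 1_{π(i) > i}.
For each fixed i, π(i) is uniform over {1, …, 96} (marginal of a uniform permutation), so P[π(i) > i] = (n − i)/n. Summing: Σ_{i=1}^{96} (n − i)/n = (0 + 1 + … + 95)/96 = 96(96 − 1)/(2·96) = (96 − 1)/2.
Hence E[X] = Σ_{i=1}^{96} (96 − i)/96 = 95/2 ≈ 47.500000.

E[X] = 95/2 = 47.500000.


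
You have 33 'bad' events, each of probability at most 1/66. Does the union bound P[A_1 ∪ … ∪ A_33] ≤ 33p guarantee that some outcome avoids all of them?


Union bound: P[∪_{i=1}^{33} A_i] ≤ Σ_i P[A_i] ≤ 33·p = 33·(1/66) = 1/2.
Numerically: 1/2 ≈ 0.500000.
Is 1/2 < 1? YES.
Since P[∪ A_i] ≤ 1/2 < 1, the complement has P[∩ A_i^c] ≥ 1 − 1/2 = 1/2 > 0, so some outcome avoids every A_i.

33·p = 1/2 ≈ 0.500000; existence CERTIFIED by the union bound.


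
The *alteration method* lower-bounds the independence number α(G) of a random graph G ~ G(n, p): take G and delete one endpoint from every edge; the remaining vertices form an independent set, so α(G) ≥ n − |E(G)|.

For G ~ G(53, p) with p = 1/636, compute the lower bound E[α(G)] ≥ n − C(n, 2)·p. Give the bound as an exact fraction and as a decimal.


E[|E(G)|] = C(53, 2)·p = 1378 · (1/636) = 13/6.
E[α(G)] ≥ n − E[|E(G)|] = 53 − 13/6 = 305/6.
Numerically: ≈ 50.833.
(This is only a lower bound; the true E[α(G)] may be larger.)

E[α(G)] ≥ 305/6 ≈ 50.833.


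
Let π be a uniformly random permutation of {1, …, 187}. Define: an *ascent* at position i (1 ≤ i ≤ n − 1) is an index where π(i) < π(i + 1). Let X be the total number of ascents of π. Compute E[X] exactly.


Write X = Σ X_I over i = 1, …, 186, with X_I the indicator of one ascent.
There are 186 indicators.
For each fixed i, the pair (π(i), π(i+1)) is a uniformly random ordered pair of distinct values from {1, …, 187}; by symmetry P[π(i) < π(i+1)] = 1/2.
By linearity: E[X] = 186 · (1/2) = (187 − 1) · (1/2) = 93 ≈ 93.00000.

E[X] = 93 = 93.00000.


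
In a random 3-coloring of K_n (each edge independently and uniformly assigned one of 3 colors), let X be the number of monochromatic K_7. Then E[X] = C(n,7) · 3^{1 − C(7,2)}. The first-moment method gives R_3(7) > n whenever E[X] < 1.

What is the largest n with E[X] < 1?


We need C(n, 7) · 3^{1 − 21} < 1, i.e. C(n, 7) < 3^{21 − 1} = 3486784401.
Check values of n near the boundary:
  n = 75: C(75, 7) = 1984829850; 1984829850 < 3486784401? YES
  n = 76: C(76, 7) = 2186189400; 2186189400 < 3486784401? YES
  n = 77: C(77, 7) = 2404808340; 2404808340 < 3486784401? YES
  n = 78: C(78, 7) = 2641902120; 2641902120 < 3486784401? YES
  n = 79: C(79, 7) = 2898753715; 2898753715 < 3486784401? YES
  n = 80: C(80, 7) = 3176716400; 3176716400 < 3486784401? YES
  n = 81: C(81, 7) = 3477216600; 3477216600 < 3486784401? YES
  n = 82: C(82, 7) = 3801756816; 3801756816 < 3486784401? NO
The largest n with C(n, 7) < 3486784401 is n = 81 (where E[X] = 42928600/43046721 ≈ 0.99726). Hence R_3(7) > 81, i.e. R_3(7) ≥ 82.

Largest n = 81; hence R_3(7) > 81.


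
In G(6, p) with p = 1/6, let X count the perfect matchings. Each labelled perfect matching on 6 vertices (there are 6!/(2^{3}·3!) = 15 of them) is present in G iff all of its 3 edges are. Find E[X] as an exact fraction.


K_6 has 6!/(2^{3}·3!) = 15 labelled perfect matchings.
For each such perfect matching H, let X_H = 1 if all 3 edges of H are present in G. Then P[X_H = 1] = p^{3} = (1/6)^{3} = 1/216.
Summing the indicators: E[X] = Σ_H E[X_H] = 15 · p^{3} = 15 · 1/216 = 5/72.
Numerically: E[X] ≈ 0.06944.

E[X] = 15 · (1/6)^{3} = 5/72 ≈ 0.06944.


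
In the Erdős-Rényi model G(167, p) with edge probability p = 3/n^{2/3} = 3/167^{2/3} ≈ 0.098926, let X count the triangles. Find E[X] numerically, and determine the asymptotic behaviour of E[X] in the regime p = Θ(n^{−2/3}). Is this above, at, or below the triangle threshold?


Number of potential triangles: C(167, 3) = 762355.
Each occurs with probability p³ ≈ (0.098926)³ ≈ 9.6812363e-04.
By linearity: E[X] = C(167, 3)·p³ ≈ 762355 · 9.6812363e-04 ≈ 738.05389.
Since α = 2/3 < 1, p = c/n^{2/3} ≫ 1/n is above the triangle threshold p ~ 1/n. Asymptotically E[X] ~ (c³/6)·n^{3(1−α)} = (3³/6)·n^{1} → ∞; triangles are abundant w.h.p.

E[X] ≈ 738.05389; in regime p = Θ(1/n^{2/3}) E[X] diverges (above the triangle threshold p ~ 1/n).


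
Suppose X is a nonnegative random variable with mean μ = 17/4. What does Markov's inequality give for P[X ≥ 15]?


μ = E[X] = 17/4, a = 15.
Markov: P[X ≥ 15] ≤ μ/a = (17/4)/15 = 17/60.
Numerically: ≈ 0.2833.
(Since a = 15 > μ = 4.2500, the bound 17/60 is < 1 and informative.)

P[X ≥ 15] ≤ 17/60 ≈ 0.2833.


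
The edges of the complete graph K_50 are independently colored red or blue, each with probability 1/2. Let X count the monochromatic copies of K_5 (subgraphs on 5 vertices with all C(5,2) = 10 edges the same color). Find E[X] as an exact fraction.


Let X = Σ_S X_S over the C(50, 5) = 2118760 subsets S of size 5, where X_S = 1 if the K_5 on S is monochromatic.
For a fixed S, the K_5 on S has C(5, 2) = 10 edges. P[all 10 edges red] = (1/2)^10, and likewise for blue, so P[monochromatic] = 2·(1/2)^10 = 2^{1 − 10} = 1/512.
Summing: E[X] = C(50, 5) · 2^{1 − 10} = 2118760 · 1/512 = 264845/64.
Numerically: E[X] ≈ 4138.203.

E[X] = C(50,5)·2^(1−C(5,2)) = 264845/64 ≈ 4138.203.


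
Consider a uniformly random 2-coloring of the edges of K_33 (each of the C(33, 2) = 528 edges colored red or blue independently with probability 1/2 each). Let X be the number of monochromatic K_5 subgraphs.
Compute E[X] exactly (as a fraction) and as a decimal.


Let X = Σ_S X_S over the C(33, 5) = 237336 subsets S of size 5, where X_S = 1 if the K_5 on S is monochromatic.
For a fixed S, the K_5 on S has C(5, 2) = 10 edges. P[all 10 edges red] = (1/2)^10, and likewise for blue, so P[monochromatic] = 2·(1/2)^10 = 2^{1 − 10} = 1/512.
Summing: E[X] = C(33, 5) · 2^{1 − 10} = 237336 · 1/512 = 29667/64.
Numerically: E[X] ≈ 463.54688.

E[X] = C(33,5)·2^(1−C(5,2)) = 29667/64 ≈ 463.54688.


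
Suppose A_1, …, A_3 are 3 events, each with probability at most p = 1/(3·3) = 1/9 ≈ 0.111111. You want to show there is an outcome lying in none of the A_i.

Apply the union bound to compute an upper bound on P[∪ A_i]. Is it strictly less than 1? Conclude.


Union bound: P[∪_{i=1}^{3} A_i] ≤ Σ_i P[A_i] ≤ 3·p = 3·(1/9) = 1/3.
Numerically: 1/3 ≈ 0.333333.
Is 1/3 < 1? YES.
Since P[∪ A_i] ≤ 1/3 < 1, the complement has P[∩ A_i^c] ≥ 1 − 1/3 = 2/3 > 0, so some outcome avoids every A_i.

3·p = 1/3 ≈ 0.333333; existence CERTIFIED by the union bound.


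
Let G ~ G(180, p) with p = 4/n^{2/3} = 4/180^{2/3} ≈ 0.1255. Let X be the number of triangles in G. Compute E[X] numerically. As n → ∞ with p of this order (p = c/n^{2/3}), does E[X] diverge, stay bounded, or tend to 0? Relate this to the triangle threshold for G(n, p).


Number of potential triangles: C(180, 3) = 955860.
Each occurs with probability p³ ≈ (0.1255)³ ≈ 1.975309e-03.
By linearity: E[X] = C(180, 3)·p³ ≈ 955860 · 1.975309e-03 ≈ 1888.1185.
Since α = 2/3 < 1, p = c/n^{2/3} ≫ 1/n is above the triangle threshold p ~ 1/n. Asymptotically E[X] ~ (c³/6)·n^{3(1−α)} = (4³/6)·n^{1} → ∞; triangles are abundant w.h.p.

E[X] ≈ 1888.1185; in regime p = Θ(1/n^{2/3}) E[X] diverges (above the triangle threshold p ~ 1/n).


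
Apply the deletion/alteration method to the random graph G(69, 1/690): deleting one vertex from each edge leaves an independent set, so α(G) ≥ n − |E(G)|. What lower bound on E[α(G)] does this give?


E[|E(G)|] = C(69, 2)·p = 2346 · (1/690) = 17/5.
E[α(G)] ≥ n − E[|E(G)|] = 69 − 17/5 = 328/5.
Numerically: ≈ 65.60000.
(This is only a lower bound; the true E[α(G)] may be larger.)

E[α(G)] ≥ 328/5 ≈ 65.60000.


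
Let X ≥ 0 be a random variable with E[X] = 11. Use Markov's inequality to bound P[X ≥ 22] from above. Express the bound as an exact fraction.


μ = E[X] = 11, a = 22.
Markov: P[X ≥ 22] ≤ μ/a = (11)/22 = 1/2.
Numerically: ≈ 0.500000.
(Since a = 22 > μ = 11.000000, the bound 1/2 is < 1 and informative.)

P[X ≥ 22] ≤ 1/2 ≈ 0.500000.


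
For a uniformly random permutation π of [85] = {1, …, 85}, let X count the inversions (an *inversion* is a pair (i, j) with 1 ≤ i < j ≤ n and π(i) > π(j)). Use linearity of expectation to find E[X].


Write X = Σ X_I over the C(85, 2) = 3570 pairs i < j, with X_I the indicator of one inversion.
There are 3570 indicators.
For each fixed pair i < j, the values π(i) and π(j) are two distinct elements of {1, …, 85} in uniformly random order; by symmetry P[π(i) > π(j)] = 1/2.
By linearity: E[X] = 3570 · (1/2) = C(85, 2) · (1/2) = 3570/2 = 1785 ≈ 1785.000.

E[X] = 1785 = 1785.000.


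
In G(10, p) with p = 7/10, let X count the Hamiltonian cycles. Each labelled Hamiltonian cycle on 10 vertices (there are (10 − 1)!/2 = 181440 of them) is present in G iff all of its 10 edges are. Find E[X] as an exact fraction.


K_10 has (10 − 1)!/2 = 181440 labelled Hamiltonian cycles.
For each such Hamiltonian cycle H, let X_H = 1 if all 10 edges of H are present in G. Then P[X_H = 1] = p^{10} = (7/10)^{10} = 282475249/10000000000.
By linearity: E[X] = Σ_H E[X_H] = 181440 · p^{10} = 181440 · 282475249/10000000000 = 160163466183/31250000.
Numerically: E[X] ≈ 5125.

E[X] = 181440 · (7/10)^{10} = 160163466183/31250000 ≈ 5125.


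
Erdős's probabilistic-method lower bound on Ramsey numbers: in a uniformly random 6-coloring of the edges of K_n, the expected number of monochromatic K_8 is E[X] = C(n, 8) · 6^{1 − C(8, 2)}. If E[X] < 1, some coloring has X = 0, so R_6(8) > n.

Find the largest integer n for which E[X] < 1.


We need C(n, 8) · 6^{1 − 28} < 1, i.e. C(n, 8) < 6^{28 − 1} = 1023490369077469249536.
Check values of n near the boundary:
  n = 1593: C(1593, 8) = 1010555394551193970323; 1010555394551193970323 < 1023490369077469249536? YES
  n = 1594: C(1594, 8) = 1015652773590544255167; 1015652773590544255167 < 1023490369077469249536? YES
  n = 1595: C(1595, 8) = 1020772636343363633895; 1020772636343363633895 < 1023490369077469249536? YES
  n = 1596: C(1596, 8) = 1025915067760710553965; 1025915067760710553965 < 1023490369077469249536? NO
The largest n with C(n, 8) < 1023490369077469249536 is n = 1595 (where E[X] = 113419181815929292655/113721152119718805504 ≈ 0.9973). Hence R_6(8) > 1595, i.e. R_6(8) ≥ 1596.

Largest n = 1595; hence R_6(8) > 1595.


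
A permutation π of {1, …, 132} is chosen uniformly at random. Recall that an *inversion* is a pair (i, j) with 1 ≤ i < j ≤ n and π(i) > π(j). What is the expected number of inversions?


Write X = Σ X_I over the C(132, 2) = 8646 pairs i < j, with X_I the indicator of one inversion.
There are 8646 indicators.
For each fixed pair i < j, the values π(i) and π(j) are two distinct elements of {1, …, 132} in uniformly random order; by symmetry P[π(i) > π(j)] = 1/2.
By linearity: E[X] = 8646 · (1/2) = C(132, 2) · (1/2) = 8646/2 = 4323 ≈ 4323.00000.

E[X] = 4323 = 4323.00000.


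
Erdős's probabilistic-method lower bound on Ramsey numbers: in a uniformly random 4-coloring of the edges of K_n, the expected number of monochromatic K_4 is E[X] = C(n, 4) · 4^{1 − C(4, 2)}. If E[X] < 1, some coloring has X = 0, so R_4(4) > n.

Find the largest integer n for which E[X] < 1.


We need C(n, 4) · 4^{1 − 6} < 1, i.e. C(n, 4) < 4^{6 − 1} = 1024.
Check values of n near the boundary:
  n = 11: C(11, 4) = 330; 330 < 1024? YES
  n = 12: C(12, 4) = 495; 495 < 1024? YES
  n = 13: C(13, 4) = 715; 715 < 1024? YES
  n = 14: C(14, 4) = 1001; 1001 < 1024? YES
  n = 15: C(15, 4) = 1365; 1365 < 1024? NO
  n = 16: C(16, 4) = 1820; 1820 < 1024? NO
The largest n with C(n, 4) < 1024 is n = 14 (where E[X] = 1001/1024 ≈ 0.97754). Hence R_4(4) > 14, i.e. R_4(4) ≥ 15.

Largest n = 14; hence R_4(4) > 14.


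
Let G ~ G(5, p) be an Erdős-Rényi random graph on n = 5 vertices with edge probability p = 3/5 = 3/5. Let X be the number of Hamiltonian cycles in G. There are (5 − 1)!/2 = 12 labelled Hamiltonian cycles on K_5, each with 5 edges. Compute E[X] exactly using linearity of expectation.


K_5 has (5 − 1)!/2 = 12 labelled Hamiltonian cycles.
For each such Hamiltonian cycle H, let X_H = 1 if all 5 edges of H are present in G. Then P[X_H = 1] = p^{5} = (3/5)^{5} = 243/3125.
By linearity of expectation: E[X] = Σ_H E[X_H] = 12 · p^{5} = 12 · 243/3125 = 2916/3125.
Numerically: E[X] ≈ 0.933.

E[X] = 12 · (3/5)^{5} = 2916/3125 ≈ 0.933.


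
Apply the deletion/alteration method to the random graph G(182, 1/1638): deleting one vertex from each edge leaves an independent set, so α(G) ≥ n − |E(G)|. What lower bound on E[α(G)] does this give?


E[|E(G)|] = C(182, 2)·p = 16471 · (1/1638) = 181/18.
E[α(G)] ≥ n − E[|E(G)|] = 182 − 181/18 = 3095/18.
Numerically: ≈ 171.94444.
(This is only a lower bound; the true E[α(G)] may be larger.)

E[α(G)] ≥ 3095/18 ≈ 171.94444.


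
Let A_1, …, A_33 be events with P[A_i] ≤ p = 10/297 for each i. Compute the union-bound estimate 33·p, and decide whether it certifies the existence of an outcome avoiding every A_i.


Union bound: P[∪_{i=1}^{33} A_i] ≤ Σ_i P[A_i] ≤ 33·p = 33·(10/297) = 10/9.
Numerically: 10/9 ≈ 1.1111.
Is 10/9 < 1? NO.
Since the bound 10/9 is ≥ 1, the union bound is uninformative here; it does NOT by itself certify existence.

33·p = 10/9 ≈ 1.1111; existence NOT certified by the union bound.


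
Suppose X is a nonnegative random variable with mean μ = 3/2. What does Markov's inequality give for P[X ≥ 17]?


μ = E[X] = 3/2, a = 17.
Markov: P[X ≥ 17] ≤ μ/a = (3/2)/17 = 3/34.
Numerically: ≈ 0.08824.
(Since a = 17 > μ = 1.50000, the bound 3/34 is < 1 and informative.)

P[X ≥ 17] ≤ 3/34 ≈ 0.08824.


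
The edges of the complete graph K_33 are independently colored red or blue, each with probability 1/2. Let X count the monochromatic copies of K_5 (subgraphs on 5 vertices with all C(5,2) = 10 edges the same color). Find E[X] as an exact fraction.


Let X = Σ_S X_S over the C(33, 5) = 237336 subsets S of size 5, where X_S = 1 if the K_5 on S is monochromatic.
For a fixed S, the K_5 on S has C(5, 2) = 10 edges. P[all 10 edges red] = (1/2)^10, and likewise for blue, so P[monochromatic] = 2·(1/2)^10 = 2^{1 − 10} = 1/512.
By linearity: E[X] = C(33, 5) · 2^{1 − 10} = 237336 · 1/512 = 29667/64.
Numerically: E[X] ≈ 463.547.

E[X] = C(33,5)·2^(1−C(5,2)) = 29667/64 ≈ 463.547.


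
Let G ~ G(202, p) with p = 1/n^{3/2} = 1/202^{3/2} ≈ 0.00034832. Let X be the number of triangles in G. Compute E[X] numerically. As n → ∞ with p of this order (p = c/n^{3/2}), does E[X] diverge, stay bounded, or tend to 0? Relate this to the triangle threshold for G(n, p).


Number of potential triangles: C(202, 3) = 1353400.
Each occurs with probability p³ ≈ (0.00034832)³ ≈ 4.2258963e-11.
By linearity: E[X] = C(202, 3)·p³ ≈ 1353400 · 4.2258963e-11 ≈ 0.00006.
Since α = 3/2 > 1, p = c/n^{3/2} = o(1/n) is below the triangle threshold p ~ 1/n. Asymptotically E[X] ~ (c³/6)·n^{3(1−α)} = (1³/6)·n^{-1.5} → 0, so by Markov's inequality G has no triangles w.h.p.

E[X] ≈ 0.00006; in regime p = Θ(1/n^{3/2}) E[X] tends to 0 (below the triangle threshold p ~ 1/n).


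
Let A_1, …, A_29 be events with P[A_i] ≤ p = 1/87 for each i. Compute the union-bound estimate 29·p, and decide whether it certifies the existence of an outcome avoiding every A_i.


Union bound: P[∪_{i=1}^{29} A_i] ≤ Σ_i P[A_i] ≤ 29·p = 29·(1/87) = 1/3.
Numerically: 1/3 ≈ 0.33333.
Is 1/3 < 1? YES.
Since P[∪ A_i] ≤ 1/3 < 1, the complement has P[∩ A_i^c] ≥ 1 − 1/3 = 2/3 > 0, so some outcome avoids every A_i.

29·p = 1/3 ≈ 0.33333; existence CERTIFIED by the union bound.
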